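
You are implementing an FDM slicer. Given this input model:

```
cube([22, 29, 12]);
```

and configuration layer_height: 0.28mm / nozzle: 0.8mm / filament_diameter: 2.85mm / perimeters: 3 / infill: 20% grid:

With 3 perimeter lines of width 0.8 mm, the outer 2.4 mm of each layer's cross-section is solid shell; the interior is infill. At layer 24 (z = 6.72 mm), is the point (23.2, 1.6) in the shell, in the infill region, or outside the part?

outside

At z = 6.72 mm: the cube is present — its section is the full 22×29 rectangle. Overall, the cross-section is a single solid region. The nearest boundary edge runs (22.00, 0.00)→(22.00, 29.00); distance from the point to it = 1.20 mm. The point is not inside any of the regions above, so it lies outside the cross-section (1.20 mm from the nearest boundary).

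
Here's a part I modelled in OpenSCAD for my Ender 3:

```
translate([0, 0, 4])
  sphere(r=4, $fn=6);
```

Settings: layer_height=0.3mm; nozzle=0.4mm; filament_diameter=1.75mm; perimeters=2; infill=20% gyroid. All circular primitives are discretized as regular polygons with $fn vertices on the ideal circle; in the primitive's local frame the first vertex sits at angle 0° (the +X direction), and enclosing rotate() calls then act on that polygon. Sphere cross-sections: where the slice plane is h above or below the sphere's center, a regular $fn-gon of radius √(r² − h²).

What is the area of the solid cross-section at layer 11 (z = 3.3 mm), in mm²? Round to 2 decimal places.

At z = 3.3 mm: the r=4 sphere contributes a regular 6-gon of circumradius √(4²−0.7²) = 3.938 (area = (6/2)·3.938²·sin(360°/6) = 40.30 mm²). Overall, the cross-section is a single solid region. Net area = 40.30 mm².

40.30 mm²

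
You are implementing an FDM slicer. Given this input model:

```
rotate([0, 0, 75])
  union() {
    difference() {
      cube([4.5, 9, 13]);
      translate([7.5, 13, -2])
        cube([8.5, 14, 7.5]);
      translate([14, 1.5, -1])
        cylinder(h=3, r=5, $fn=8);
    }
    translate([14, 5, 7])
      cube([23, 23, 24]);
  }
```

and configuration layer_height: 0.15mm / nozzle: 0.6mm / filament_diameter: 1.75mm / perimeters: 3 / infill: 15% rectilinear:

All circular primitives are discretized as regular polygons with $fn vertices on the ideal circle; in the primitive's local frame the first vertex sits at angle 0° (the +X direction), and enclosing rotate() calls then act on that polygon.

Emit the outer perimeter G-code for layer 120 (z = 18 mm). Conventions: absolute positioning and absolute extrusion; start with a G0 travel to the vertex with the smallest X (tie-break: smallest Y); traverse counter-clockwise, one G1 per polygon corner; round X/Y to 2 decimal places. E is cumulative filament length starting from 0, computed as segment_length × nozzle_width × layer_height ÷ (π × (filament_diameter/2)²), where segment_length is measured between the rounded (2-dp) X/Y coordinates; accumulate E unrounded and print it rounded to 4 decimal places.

At z = 18 mm: the cube is not intersected at this z (z outside [0, 13]); the cube at (7.5, 13) is not intersected at this z (z outside [-2, 5.5]); the cylinder at (14, 1.5) is absent (z outside [-1, 2]); Subtracting the remaining from the first: the first operand is absent here, so nothing remains; the cube at (14, 5) is present — its section is the full 23×23 rectangle; Combining (union): only the 23×23 cube at (14, 5) is present, so the union is just that shape — 1 connected region; (whole slice rotated 75° about Z — lengths, areas and connectivity unchanged). The outline is a single polygon with 4 vertices. Extrusion per mm of travel: 0.6 × 0.15 / (π × 0.875²) = 0.037418. Accumulating E over each segment gives final E = 3.4423.

G0 X-23.42 Y20.77 Z18.00
G1 X-1.21 Y14.82 E0.8604
G1 X4.75 Y37.03 E1.7208
G1 X-17.47 Y42.99 E2.5816
G1 X-23.42 Y20.77 E3.4423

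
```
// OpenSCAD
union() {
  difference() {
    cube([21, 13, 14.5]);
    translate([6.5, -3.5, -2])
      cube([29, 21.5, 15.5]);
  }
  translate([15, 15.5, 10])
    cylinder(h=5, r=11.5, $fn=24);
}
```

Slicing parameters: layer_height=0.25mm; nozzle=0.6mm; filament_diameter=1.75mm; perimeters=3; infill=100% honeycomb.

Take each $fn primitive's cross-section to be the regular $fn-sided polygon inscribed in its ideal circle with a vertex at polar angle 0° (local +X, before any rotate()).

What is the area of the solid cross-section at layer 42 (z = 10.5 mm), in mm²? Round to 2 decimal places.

486.96 mm²

At z = 10.5 mm: the cube is present — its section is the full 21×13 rectangle (area 273.00 mm²); the cube at (6.5, -3.5) is present — its section is the full 29×21.5 rectangle (area 623.50 mm²); Subtracting the remaining from the first: starting from the 21×13 cube (273.00 mm²), the 29×21.5 cube at (6.5, -3.5) partially overlaps it — only the 188.50 mm² overlap (of its 623.50 mm²) is removed, clipping the outline — area = 84.50 mm²; the r=11.5 cylinder at (15, 15.5) gives a regular 24-gon of circumradius 11.5 (constant along its height) (area = (24/2)·11.500²·sin(360°/24) = 410.75 mm²); Combining (union): the regions partially overlap — summed areas 495.25 mm² minus the doubly-counted overlap 8.29 mm² gives 486.96 mm² — area = 486.96 mm². Overall, the cross-section is a single solid region. Net area = 486.96 mm².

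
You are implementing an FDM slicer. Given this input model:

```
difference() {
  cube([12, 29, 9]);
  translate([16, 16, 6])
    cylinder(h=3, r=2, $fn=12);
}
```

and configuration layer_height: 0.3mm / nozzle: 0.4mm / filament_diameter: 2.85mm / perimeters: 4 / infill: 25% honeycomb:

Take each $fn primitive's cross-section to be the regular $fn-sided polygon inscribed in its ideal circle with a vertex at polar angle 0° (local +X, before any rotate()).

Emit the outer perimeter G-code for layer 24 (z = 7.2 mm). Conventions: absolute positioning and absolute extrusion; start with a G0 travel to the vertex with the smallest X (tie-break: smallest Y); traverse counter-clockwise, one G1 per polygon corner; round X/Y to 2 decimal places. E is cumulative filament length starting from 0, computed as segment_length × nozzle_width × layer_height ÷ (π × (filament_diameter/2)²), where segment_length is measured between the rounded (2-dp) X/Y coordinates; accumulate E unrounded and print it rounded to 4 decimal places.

G0 X0.00 Y0.00 Z7.20
G1 X12.00 Y0.00 E0.2257
G1 X12.00 Y29.00 E0.7712
G1 X0.00 Y29.00 E0.9970
G1 X0.00 Y0.00 E1.5425

At z = 7.2 mm: the 12×29 cube contributes its full rectangle; the cylinder at (16, 16): section is a regular 12-gon, circumradius r=2; Subtracting the remaining from the first: starting from the 12×29 cube, the r=2 cylinder at (16, 16) misses the remaining region (no effect) — 1 connected region. The outline is a single polygon with 4 vertices. Extrusion per mm of travel: 0.4 × 0.3 / (π × 1.425²) = 0.018811. Accumulating E over each segment gives final E = 1.5425.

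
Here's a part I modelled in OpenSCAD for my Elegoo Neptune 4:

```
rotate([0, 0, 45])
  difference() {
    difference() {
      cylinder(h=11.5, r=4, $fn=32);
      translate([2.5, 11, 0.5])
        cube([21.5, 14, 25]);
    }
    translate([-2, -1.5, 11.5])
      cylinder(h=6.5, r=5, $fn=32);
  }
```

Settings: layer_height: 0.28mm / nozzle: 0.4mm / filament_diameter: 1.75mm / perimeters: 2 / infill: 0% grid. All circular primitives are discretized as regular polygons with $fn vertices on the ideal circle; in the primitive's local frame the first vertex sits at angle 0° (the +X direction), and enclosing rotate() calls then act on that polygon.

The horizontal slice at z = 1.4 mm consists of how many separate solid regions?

1

At z = 1.4 mm: the r=4 cylinder gives a regular 32-gon of circumradius 4 (constant along its height); the cube at (2.5, 11) is present — its section is the full 21.5×14 rectangle; Subtracting the remaining from the first: starting from the r=4 cylinder, the 21.5×14 cube at (2.5, 11) misses the remaining region (no effect) — 1 connected region; the cylinder at (-2, -1.5) is absent (z outside [11.5, 18]); Taking the first minus the rest: none of the subtracted shapes is present at this height, so the result so far is unchanged — 1 connected region; (rotated 45° about Z; rotation is an isometry so areas/perimeters/island counts are preserved). The result has 1 disconnected region.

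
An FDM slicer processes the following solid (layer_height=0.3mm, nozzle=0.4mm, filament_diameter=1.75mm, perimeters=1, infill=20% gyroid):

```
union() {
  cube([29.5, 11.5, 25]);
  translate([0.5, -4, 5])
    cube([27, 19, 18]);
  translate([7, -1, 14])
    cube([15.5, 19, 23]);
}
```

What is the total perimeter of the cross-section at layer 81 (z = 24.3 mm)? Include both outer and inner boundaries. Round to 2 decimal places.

97.00 mm

At z = 24.3 mm: the cube (footprint 29.5×11.5) is included at this height (perimeter 82.00 mm); the cube at (0.5, -4) does not reach this height (z outside [5, 23]); the cube at (7, -1) (footprint 15.5×19) is included at this height (perimeter 69.00 mm); Taking the union: the regions partially overlap (shared area 178.25 mm²), so the edge portions inside another operand are dropped and the merged outline is re-measured after clipping — boundary = 97.00 mm. Overall, the cross-section is a single solid region. Total boundary length (outer) = 97.00 mm.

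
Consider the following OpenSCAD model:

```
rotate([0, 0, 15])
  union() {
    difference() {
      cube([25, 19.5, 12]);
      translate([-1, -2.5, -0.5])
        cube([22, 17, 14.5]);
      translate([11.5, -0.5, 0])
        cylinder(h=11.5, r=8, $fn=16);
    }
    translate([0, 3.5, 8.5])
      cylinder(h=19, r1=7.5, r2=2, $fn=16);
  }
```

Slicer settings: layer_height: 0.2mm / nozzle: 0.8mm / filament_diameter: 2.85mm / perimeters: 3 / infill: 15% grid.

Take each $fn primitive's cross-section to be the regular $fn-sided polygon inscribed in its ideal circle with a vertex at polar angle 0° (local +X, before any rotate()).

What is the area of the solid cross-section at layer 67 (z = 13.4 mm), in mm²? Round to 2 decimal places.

113.23 mm²

At z = 13.4 mm: the cube is not intersected at this z (z outside [0, 12]); the 22×17 cube at (-1, -2.5) contributes its full rectangle (area 374.00 mm²); the cylinder at (11.5, -0.5) does not reach this height (z outside [0, 11.5]); After the difference (first − rest): the first operand is absent here, so nothing remains; the cone at (0, 3.5) contributes a regular 16-gon of circumradius 6.082 (interpolated between r1=7.5 and r2=2 at t=0.258) (area = (16/2)·6.082²·sin(360°/16) = 113.23 mm²); Taking the union: only the cone at (0, 3.5) is present, so the union is just that shape — area = 113.23 mm²; (whole slice rotated 15° about Z — lengths, areas and connectivity unchanged). Overall, the cross-section is a single solid region. Net area = 113.23 mm².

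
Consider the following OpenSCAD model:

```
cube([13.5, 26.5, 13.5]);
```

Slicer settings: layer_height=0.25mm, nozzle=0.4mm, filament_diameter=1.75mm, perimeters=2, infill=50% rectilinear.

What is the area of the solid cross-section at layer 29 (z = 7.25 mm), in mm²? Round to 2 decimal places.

At z = 7.25 mm: the cube is present — its section is the full 13.5×26.5 rectangle (area 357.75 mm²). Overall, the cross-section is a single solid region. Net area = 357.75 mm².

357.75 mm²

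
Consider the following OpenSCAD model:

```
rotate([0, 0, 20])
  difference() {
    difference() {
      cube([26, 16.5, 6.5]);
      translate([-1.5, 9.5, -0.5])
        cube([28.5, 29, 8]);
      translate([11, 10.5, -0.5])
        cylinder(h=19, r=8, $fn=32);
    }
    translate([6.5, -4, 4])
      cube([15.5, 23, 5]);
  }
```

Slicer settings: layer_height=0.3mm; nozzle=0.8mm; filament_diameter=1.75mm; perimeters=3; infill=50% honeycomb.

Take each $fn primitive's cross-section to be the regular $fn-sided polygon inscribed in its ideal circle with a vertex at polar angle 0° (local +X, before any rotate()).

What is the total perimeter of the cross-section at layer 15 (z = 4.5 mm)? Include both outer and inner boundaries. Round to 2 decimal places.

56.76 mm

At z = 4.5 mm: the cube is present — its section is the full 26×16.5 rectangle (perimeter 85.00 mm); the 28.5×29 cube at (-1.5, 9.5) contributes its full rectangle (perimeter 115.00 mm); the r=8 cylinder at (11, 10.5) gives a regular 32-gon of circumradius 8 (constant along its height) (perimeter = 2·32·8.000·sin(180°/32) = 50.18 mm); Taking the first minus the rest: starting from the 26×16.5 cube, the 28.5×29 cube at (-1.5, 9.5) partially overlaps it — only the 182.00 mm² overlap (of its 826.50 mm²) is removed, clipping the outline; the r=8 cylinder at (11, 10.5) partially overlaps it — only the 83.98 mm² overlap (of its 199.77 mm²) is removed, clipping the outline — boundary = 78.28 mm; the cube at (6.5, -4) is present — its section is the full 15.5×23 rectangle (perimeter 77.00 mm); Taking the first minus the rest: starting from the result so far, the 15.5×23 cube at (6.5, -4) partially overlaps it — only the 75.88 mm² overlap (of its 356.50 mm²) is removed, clipping the outline — boundary = 56.76 mm; (whole slice rotated 20° about Z — lengths, areas and connectivity unchanged). Overall, the cross-section has 2 separate islands. Total boundary length (outer) = 56.76 mm.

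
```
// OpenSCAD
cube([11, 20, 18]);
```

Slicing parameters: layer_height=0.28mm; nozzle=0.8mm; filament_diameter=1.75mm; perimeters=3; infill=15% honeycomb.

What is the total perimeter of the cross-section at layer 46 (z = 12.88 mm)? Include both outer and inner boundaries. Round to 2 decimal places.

At z = 12.88 mm: the cube is present — its section is the full 11×20 rectangle (perimeter 62.00 mm). Overall, the cross-section is a single solid region. Total boundary length (outer) = 62.00 mm.

62.00 mm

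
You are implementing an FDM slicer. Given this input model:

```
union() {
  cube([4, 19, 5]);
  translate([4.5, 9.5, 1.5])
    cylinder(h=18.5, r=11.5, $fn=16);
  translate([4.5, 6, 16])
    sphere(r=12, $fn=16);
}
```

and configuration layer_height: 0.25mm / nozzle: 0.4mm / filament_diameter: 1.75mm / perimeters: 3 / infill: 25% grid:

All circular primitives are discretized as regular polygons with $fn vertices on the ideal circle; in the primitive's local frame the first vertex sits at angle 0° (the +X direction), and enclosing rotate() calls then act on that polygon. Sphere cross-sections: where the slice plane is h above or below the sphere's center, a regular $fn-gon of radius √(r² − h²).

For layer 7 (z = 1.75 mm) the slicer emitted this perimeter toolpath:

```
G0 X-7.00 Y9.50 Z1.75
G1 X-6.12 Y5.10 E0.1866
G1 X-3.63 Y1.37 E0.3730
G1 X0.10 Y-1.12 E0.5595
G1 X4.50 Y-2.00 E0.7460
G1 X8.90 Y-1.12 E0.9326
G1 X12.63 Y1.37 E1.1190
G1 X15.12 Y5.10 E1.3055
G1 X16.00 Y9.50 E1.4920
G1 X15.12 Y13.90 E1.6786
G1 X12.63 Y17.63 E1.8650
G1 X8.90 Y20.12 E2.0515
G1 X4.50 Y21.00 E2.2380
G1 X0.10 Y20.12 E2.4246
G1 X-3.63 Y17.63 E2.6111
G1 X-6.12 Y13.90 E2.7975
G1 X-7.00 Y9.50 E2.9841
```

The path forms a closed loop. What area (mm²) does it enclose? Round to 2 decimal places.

404.67 mm²

Apply the shoelace formula to the sequence of (X, Y) vertices; enclosed area = 404.67 mm².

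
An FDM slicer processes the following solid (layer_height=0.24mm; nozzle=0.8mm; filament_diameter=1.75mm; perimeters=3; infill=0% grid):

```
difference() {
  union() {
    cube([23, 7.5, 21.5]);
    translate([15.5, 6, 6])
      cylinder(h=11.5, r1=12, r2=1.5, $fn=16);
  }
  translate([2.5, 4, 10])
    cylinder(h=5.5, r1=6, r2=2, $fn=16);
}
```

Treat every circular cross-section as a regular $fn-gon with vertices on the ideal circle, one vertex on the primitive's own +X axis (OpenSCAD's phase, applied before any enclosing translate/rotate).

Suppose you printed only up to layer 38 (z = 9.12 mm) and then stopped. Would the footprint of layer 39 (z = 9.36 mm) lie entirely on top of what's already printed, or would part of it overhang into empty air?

Compare the two slices. At z = 9.12: the cube (footprint 23×7.5) is included at this height (area 172.50 mm²); the cone at (15.5, 6) (r1=12→r2=1.5) has section circumradius 9.151 here — a regular 16-gon (area = (16/2)·9.151²·sin(360°/16) = 256.39 mm²); Combining (union): the regions partially overlap — summed areas 428.89 mm² minus the doubly-counted overlap 119.23 mm² gives 309.65 mm² — area = 309.65 mm²; the cone at (2.5, 4) is not intersected at this z (z outside [10, 15.5]); After the difference (first − rest): none of the subtracted shapes is present at this height, so that combined region is unchanged — area = 309.65 mm². At z = 9.36: the 23×7.5 cube contributes its full rectangle (area 172.50 mm²); the cone at (15.5, 6) contributes a regular 16-gon of circumradius 8.932 (interpolated between r1=12 and r2=1.5 at t=0.292) (area = (16/2)·8.932²·sin(360°/16) = 244.26 mm²); Taking the union: the regions partially overlap — summed areas 416.76 mm² minus the doubly-counted overlap 117.16 mm² gives 299.59 mm² — area = 299.59 mm²; the cone at (2.5, 4) does not reach this height (z outside [10, 15.5]); Taking the first minus the rest: none of the subtracted shapes is present at this height, so the result so far is unchanged — area = 299.59 mm². Checking containment: the cross-section at z = 9.36 is a subset of the cross-section at z = 9.12.

entirely on top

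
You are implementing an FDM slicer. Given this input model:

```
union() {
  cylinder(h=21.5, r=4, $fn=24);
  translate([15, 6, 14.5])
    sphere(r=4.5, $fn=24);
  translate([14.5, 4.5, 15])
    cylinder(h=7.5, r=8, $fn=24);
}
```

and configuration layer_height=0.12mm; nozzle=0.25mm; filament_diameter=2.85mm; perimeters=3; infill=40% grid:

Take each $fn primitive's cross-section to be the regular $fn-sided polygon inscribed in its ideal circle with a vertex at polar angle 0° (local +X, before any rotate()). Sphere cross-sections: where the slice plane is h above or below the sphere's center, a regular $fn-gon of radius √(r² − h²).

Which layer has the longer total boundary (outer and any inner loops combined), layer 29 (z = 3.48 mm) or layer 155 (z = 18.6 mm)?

layer 155 (z = 18.6 mm)

Layer 29 (z = 3.48): the cylinder: section is a regular 24-gon, circumradius r=4 (perimeter = 2·24·4.000·sin(180°/24) = 25.06 mm); the sphere at (15, 6) is not intersected at this z (|z−center|=11.020 > r=4.5); the cylinder at (14.5, 4.5) is not intersected at this z (z outside [15, 22.5]); Taking the union: only the r=4 cylinder is present, so the union is just that shape — boundary = 25.06 mm. So its perimeter = 25.06 mm. Layer 155 (z = 18.6): the r=4 cylinder gives a regular 24-gon of circumradius 4 (constant along its height) (perimeter = 2·24·4.000·sin(180°/24) = 25.06 mm); the r=4.5 sphere at (15, 6) contributes a regular 24-gon of circumradius √(4.5²−4.1²) = 1.855 (perimeter = 2·24·1.855·sin(180°/24) = 11.62 mm); the cylinder at (14.5, 4.5): section is a regular 24-gon, circumradius r=8 (perimeter = 2·24·8.000·sin(180°/24) = 50.12 mm); Taking the union: the regions partially overlap (shared area 10.68 mm²), so the edge portions inside another operand are dropped and the merged outline is re-measured after clipping — boundary = 75.18 mm. So its perimeter = 75.18 mm. Layer 155 is larger (75.18 vs 25.06 mm).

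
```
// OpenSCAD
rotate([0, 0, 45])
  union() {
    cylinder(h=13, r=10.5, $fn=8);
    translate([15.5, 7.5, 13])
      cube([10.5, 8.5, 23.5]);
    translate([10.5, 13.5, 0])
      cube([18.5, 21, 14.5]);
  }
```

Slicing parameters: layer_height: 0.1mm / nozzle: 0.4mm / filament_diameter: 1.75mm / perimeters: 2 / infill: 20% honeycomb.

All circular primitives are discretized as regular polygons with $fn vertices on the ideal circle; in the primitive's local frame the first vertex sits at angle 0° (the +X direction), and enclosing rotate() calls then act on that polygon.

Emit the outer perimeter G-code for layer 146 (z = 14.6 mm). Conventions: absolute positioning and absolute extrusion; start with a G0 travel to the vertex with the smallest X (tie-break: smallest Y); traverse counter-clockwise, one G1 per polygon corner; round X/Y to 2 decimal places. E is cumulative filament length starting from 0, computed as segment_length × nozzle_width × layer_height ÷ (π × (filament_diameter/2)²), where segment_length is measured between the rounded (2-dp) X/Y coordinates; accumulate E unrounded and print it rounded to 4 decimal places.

G0 X-0.35 Y22.27 Z14.60
G1 X5.66 Y16.26 E0.1413
G1 X13.08 Y23.69 E0.3160
G1 X7.07 Y29.70 E0.4573
G1 X-0.35 Y22.27 E0.6319

At z = 14.6 mm: the cylinder is not intersected at this z (z outside [0, 13]); the cube at (15.5, 7.5) (footprint 10.5×8.5) is included at this height; the cube at (10.5, 13.5) is not intersected at this z (z outside [0, 14.5]); Taking the union: only the 10.5×8.5 cube at (15.5, 7.5) is present, so the union is just that shape — 1 connected region; (whole slice rotated 45° about Z — lengths, areas and connectivity unchanged). The outline is a single polygon with 4 vertices. Extrusion per mm of travel: 0.4 × 0.1 / (π × 0.875²) = 0.016630. Accumulating E over each segment gives final E = 0.6319.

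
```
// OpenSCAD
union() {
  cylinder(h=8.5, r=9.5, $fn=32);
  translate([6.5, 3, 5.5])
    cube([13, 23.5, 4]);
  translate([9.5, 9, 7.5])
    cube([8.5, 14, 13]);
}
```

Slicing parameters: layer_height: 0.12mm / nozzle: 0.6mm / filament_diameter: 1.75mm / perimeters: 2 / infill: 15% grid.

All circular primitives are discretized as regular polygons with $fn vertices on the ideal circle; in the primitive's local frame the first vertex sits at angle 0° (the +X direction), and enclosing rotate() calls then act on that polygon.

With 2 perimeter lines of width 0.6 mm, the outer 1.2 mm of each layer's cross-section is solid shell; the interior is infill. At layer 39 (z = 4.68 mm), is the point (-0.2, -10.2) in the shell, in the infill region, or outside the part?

At z = 4.68 mm: the r=9.5 cylinder contributes a regular 32-gon of circumradius 9.5; the cube at (6.5, 3) is not intersected at this z (z outside [5.5, 9.5]); the cube at (9.5, 9) is absent (z outside [7.5, 20.5]); Combining (union): only the r=9.5 cylinder is present, so the union is just that shape — 1 connected region. Overall, the cross-section is a single solid region. The nearest boundary edge runs (-1.85, -9.32)→(-0.00, -9.50); distance from the point to it = 0.72 mm. The point is not inside any of the regions above, so it lies outside the cross-section (0.72 mm from the nearest boundary).

outside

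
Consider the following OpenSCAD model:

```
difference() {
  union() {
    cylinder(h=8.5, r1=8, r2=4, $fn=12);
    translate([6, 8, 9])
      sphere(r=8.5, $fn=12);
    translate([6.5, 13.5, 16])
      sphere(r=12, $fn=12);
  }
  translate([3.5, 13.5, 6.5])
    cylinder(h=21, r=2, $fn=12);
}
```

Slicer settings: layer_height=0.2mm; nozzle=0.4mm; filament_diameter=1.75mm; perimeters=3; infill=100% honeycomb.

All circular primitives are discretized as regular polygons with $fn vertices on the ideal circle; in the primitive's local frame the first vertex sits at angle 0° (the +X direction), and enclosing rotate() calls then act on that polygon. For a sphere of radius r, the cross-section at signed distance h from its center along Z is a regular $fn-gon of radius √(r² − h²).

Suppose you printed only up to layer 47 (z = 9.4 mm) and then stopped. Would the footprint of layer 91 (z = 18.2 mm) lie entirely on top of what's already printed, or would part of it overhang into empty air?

part overhangs

Compare the two slices. At z = 9.4: the cone does not reach this height (z outside [0, 8.5]); the r=8.5 sphere at (6, 8) slices to a regular 12-gon of circumradius 8.491 (√(r²−h²) with h=0.4 from center) (area = (12/2)·8.491²·sin(360°/12) = 216.27 mm²); the r=12 sphere at (6.5, 13.5) contributes a regular 12-gon of circumradius √(12²−6.6²) = 10.022 (area = (12/2)·10.022²·sin(360°/12) = 301.32 mm²); Merging all regions: the regions partially overlap — summed areas 517.59 mm² minus the doubly-counted overlap 156.54 mm² gives 361.05 mm² — area = 361.05 mm²; the cylinder at (3.5, 13.5): section is a regular 12-gon, circumradius r=2 (area = (12/2)·2.000²·sin(360°/12) = 12.00 mm²); After the difference (first − rest): starting from that combined region (361.05 mm²), the r=2 cylinder at (3.5, 13.5) lies wholly inside it (removes its full 12.00 mm² and its 12.42 mm outline becomes a hole wall) — area = 349.05 mm². At z = 18.2: the cone does not reach this height (z outside [0, 8.5]); the sphere at (6, 8) does not reach this height (|z−center|=9.200 > r=8.5); the r=12 sphere at (6.5, 13.5) slices to a regular 12-gon of circumradius 11.797 (√(r²−h²) with h=2.2 from center) (area = (12/2)·11.797²·sin(360°/12) = 417.48 mm²); Combining (union): only the r=12 sphere at (6.5, 13.5) is present, so the union is just that shape — area = 417.48 mm²; the cylinder at (3.5, 13.5): section is a regular 12-gon, circumradius r=2 (area = (12/2)·2.000²·sin(360°/12) = 12.00 mm²); Taking the first minus the rest: starting from that combined region (417.48 mm²), the r=2 cylinder at (3.5, 13.5) lies wholly inside it (removes its full 12.00 mm² and its 12.42 mm outline becomes a hole wall) — area = 405.48 mm². Checking containment: at z = 18.2 the cross-section extends beyond the z = 9.4 cross-section by about 83.87 mm².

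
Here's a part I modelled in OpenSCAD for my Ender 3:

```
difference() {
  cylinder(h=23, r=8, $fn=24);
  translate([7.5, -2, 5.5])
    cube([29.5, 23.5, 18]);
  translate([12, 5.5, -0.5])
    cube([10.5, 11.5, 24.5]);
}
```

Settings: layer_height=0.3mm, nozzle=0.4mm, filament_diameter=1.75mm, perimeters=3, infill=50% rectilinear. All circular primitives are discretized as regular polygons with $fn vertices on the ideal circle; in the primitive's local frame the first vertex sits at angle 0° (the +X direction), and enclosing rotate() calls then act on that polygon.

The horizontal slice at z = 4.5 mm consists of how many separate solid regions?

1

At z = 4.5 mm: the r=8 cylinder gives a regular 24-gon of circumradius 8 (constant along its height); the cube at (7.5, -2) is not intersected at this z (z outside [5.5, 23.5]); the cube at (12, 5.5) is present — its section is the full 10.5×11.5 rectangle; After the difference (first − rest): starting from the r=8 cylinder, the 10.5×11.5 cube at (12, 5.5) misses the remaining region (no effect) — 1 connected region. The result has 1 disconnected region.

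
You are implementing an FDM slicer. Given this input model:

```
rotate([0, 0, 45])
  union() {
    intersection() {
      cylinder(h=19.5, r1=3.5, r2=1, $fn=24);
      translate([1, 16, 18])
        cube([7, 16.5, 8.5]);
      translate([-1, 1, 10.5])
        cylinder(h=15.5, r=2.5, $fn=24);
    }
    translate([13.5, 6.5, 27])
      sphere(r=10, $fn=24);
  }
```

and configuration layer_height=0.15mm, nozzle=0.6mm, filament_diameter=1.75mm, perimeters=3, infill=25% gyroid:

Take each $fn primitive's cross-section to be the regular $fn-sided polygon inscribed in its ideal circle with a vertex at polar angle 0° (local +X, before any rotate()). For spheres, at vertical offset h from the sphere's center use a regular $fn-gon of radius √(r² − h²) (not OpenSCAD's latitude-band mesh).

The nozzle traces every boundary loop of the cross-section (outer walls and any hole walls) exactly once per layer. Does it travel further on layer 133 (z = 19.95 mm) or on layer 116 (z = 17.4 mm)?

Layer 133 (z = 19.95): the cone is absent (z outside [0, 19.5]); the cube at (1, 16) is present — its section is the full 7×16.5 rectangle (perimeter 47.00 mm); the r=2.5 cylinder at (-1, 1) gives a regular 24-gon of circumradius 2.5 (constant along its height) (perimeter = 2·24·2.500·sin(180°/24) = 15.66 mm); Keeping only the common overlap: at least one operand is absent at this height, so nothing remains; the r=10 sphere at (13.5, 6.5) contributes a regular 24-gon of circumradius √(10²−7.05²) = 7.092 (perimeter = 2·24·7.092·sin(180°/24) = 44.43 mm); Taking the union: only the r=10 sphere at (13.5, 6.5) is present, so the union is just that shape — boundary = 44.43 mm; (rotated 45° about Z; rotation is an isometry so areas/perimeters/island counts are preserved). So its perimeter = 44.43 mm. Layer 116 (z = 17.4): the cone: at t=0.892 of its height the radius interpolates to r₁+(r₂−r₁)t = 1.269, giving a regular 24-gon of that circumradius (perimeter = 2·24·1.269·sin(180°/24) = 7.95 mm); the cube at (1, 16) is absent (z outside [18, 26.5]); the r=2.5 cylinder at (-1, 1) contributes a regular 24-gon of circumradius 2.5 (perimeter = 2·24·2.500·sin(180°/24) = 15.66 mm); After intersecting: at least one operand is absent at this height, so nothing remains; the r=10 sphere at (13.5, 6.5) slices to a regular 24-gon of circumradius 2.800 (√(r²−h²) with h=9.6 from center) (perimeter = 2·24·2.800·sin(180°/24) = 17.54 mm); Taking the union: only the r=10 sphere at (13.5, 6.5) is present, so the union is just that shape — boundary = 17.54 mm; (rotated 45° about Z; rotation is an isometry so areas/perimeters/island counts are preserved). So its perimeter = 17.54 mm. Layer 133 is larger (44.43 vs 17.54 mm).

layer 133 (z = 19.95 mm)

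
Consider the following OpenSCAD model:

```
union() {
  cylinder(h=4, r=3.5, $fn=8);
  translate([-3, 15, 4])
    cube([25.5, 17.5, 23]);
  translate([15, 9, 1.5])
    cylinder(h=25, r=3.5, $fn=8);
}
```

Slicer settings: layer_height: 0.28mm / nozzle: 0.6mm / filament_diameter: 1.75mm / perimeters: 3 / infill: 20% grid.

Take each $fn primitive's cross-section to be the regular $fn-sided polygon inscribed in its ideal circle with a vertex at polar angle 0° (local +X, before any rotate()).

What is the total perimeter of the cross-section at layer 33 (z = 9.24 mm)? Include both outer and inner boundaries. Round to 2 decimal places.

At z = 9.24 mm: the cylinder is not intersected at this z (z outside [0, 4]); the cube at (-3, 15) is present — its section is the full 25.5×17.5 rectangle (perimeter 86.00 mm); the r=3.5 cylinder at (15, 9) contributes a regular 8-gon of circumradius 3.5 (perimeter = 2·8·3.500·sin(180°/8) = 21.43 mm); Combining (union): the 2 present regions are separate (no shared area or edge), so areas and boundary lengths simply add and each stays a separate island — boundary = 107.43 mm. Overall, the cross-section has 2 separate islands. Total boundary length (outer) = 107.43 mm.

107.43 mm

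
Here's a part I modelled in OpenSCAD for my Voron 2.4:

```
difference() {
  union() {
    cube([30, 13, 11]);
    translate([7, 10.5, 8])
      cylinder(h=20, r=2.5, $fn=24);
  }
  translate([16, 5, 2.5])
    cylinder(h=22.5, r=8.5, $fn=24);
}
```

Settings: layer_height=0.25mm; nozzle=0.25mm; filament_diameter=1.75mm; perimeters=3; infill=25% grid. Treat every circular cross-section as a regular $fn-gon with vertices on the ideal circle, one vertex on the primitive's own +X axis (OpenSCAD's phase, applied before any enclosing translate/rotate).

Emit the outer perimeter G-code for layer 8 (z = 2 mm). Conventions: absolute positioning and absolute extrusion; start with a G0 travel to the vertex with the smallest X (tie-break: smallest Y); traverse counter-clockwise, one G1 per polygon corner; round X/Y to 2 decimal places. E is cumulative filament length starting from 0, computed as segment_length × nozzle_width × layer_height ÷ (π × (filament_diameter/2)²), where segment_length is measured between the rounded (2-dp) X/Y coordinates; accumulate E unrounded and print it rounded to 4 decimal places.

G0 X0.00 Y0.00 Z2.00
G1 X30.00 Y0.00 E0.7795
G1 X30.00 Y13.00 E1.1173
G1 X0.00 Y13.00 E1.8969
G1 X0.00 Y0.00 E2.2347

At z = 2 mm: the 30×13 cube contributes its full rectangle; the cylinder at (7, 10.5) does not reach this height (z outside [8, 28]); Combining (union): only the 30×13 cube is present, so the union is just that shape — 1 connected region; the cylinder at (16, 5) does not reach this height (z outside [2.5, 25]); Subtracting the remaining from the first: none of the subtracted shapes is present at this height, so that combined region is unchanged — 1 connected region. The outline is a single polygon with 4 vertices. Extrusion per mm of travel: 0.25 × 0.25 / (π × 0.875²) = 0.025984. Accumulating E over each segment gives final E = 2.2347.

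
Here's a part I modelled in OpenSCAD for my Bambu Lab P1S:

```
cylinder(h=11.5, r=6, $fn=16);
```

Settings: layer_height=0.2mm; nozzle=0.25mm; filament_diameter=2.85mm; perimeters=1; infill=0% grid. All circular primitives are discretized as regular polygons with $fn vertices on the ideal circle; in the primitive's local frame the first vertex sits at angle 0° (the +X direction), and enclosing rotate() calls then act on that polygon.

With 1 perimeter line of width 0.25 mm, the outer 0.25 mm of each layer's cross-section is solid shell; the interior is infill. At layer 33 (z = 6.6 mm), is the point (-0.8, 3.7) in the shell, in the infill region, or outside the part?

infill

At z = 6.6 mm: the cylinder: section is a regular 16-gon, circumradius r=6. Overall, the cross-section is a single solid region. The nearest boundary edge runs (0.00, 6.00)→(-2.30, 5.54); distance from the point to it = 2.10 mm. The point is inside the cross-section and 2.10 mm from the nearest boundary — more than the 0.25 mm shell width (1 × 0.25), so it's in the infill interior.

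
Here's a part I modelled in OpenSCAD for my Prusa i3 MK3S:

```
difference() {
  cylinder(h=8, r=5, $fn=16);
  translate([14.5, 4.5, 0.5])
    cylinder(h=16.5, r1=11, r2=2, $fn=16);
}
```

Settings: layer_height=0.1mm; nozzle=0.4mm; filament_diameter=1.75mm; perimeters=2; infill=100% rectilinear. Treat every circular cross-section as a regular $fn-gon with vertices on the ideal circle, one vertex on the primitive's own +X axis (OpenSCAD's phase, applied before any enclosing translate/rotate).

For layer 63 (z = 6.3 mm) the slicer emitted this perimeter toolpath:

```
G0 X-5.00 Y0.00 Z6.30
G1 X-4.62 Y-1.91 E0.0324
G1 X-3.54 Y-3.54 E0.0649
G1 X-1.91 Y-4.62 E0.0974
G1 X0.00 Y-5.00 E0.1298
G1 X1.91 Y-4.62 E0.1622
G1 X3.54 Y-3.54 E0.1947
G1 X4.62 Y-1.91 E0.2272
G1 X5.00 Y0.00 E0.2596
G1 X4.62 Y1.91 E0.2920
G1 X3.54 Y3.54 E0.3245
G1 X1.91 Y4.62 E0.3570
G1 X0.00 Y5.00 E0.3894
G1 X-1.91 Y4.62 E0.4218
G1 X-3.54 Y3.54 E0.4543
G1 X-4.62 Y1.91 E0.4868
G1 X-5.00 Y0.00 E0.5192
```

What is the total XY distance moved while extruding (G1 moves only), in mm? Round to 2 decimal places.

31.22 mm

Sum the Euclidean lengths of each G1 segment: total = 31.22 mm.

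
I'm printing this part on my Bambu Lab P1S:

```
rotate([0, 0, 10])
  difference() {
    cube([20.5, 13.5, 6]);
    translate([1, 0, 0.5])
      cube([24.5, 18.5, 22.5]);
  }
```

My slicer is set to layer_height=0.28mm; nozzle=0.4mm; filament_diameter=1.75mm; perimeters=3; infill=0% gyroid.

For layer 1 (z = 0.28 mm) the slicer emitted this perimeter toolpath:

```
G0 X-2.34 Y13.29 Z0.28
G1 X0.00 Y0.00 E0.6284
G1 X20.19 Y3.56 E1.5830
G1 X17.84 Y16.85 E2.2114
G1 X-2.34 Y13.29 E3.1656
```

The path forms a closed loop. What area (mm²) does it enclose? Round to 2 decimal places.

276.61 mm²

Apply the shoelace formula to the sequence of (X, Y) vertices; enclosed area = 276.61 mm².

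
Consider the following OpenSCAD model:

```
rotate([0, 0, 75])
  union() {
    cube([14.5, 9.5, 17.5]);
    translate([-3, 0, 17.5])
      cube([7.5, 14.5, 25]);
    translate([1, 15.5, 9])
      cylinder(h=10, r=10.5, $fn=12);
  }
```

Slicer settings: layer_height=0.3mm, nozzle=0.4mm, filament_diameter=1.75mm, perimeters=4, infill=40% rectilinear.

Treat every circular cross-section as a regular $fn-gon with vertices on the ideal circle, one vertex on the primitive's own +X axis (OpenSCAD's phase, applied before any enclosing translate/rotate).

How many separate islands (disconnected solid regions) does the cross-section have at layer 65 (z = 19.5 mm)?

1

At z = 19.5 mm: the cube is not intersected at this z (z outside [0, 17.5]); the 7.5×14.5 cube at (-3, 0) contributes its full rectangle; the cylinder at (1, 15.5) is not intersected at this z (z outside [9, 19]); Combining (union): only the 7.5×14.5 cube at (-3, 0) is present, so the union is just that shape — 1 connected region; (whole slice rotated 75° about Z — lengths, areas and connectivity unchanged). Overall, the cross-section is a single solid region. Island count = 1.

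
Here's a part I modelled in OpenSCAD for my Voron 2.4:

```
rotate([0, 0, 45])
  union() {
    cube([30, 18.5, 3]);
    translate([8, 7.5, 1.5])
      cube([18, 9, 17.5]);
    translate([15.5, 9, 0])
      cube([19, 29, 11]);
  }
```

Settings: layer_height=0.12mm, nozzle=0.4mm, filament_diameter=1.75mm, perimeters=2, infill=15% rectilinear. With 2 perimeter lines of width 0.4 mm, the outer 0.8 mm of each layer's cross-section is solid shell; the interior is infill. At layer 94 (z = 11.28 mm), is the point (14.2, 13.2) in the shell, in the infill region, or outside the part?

outside

At z = 11.28 mm: the cube does not reach this height (z outside [0, 3]); the cube at (8, 7.5) (footprint 18×9) is included at this height; the cube at (15.5, 9) is not intersected at this z (z outside [0, 11]); Merging all regions: only the 18×9 cube at (8, 7.5) is present, so the union is just that shape — 1 connected region; (rotated 45° about Z; rotation is an isometry so areas/perimeters/island counts are preserved). Overall, the cross-section is a single solid region. Undo the 45° rotation: the query point maps to (19.375, -0.707) in the un-rotated model frame. The nearest boundary edge runs (8.00, 7.50)→(26.00, 7.50); distance from the point to it = 8.21 mm. The point is not inside any of the regions above, so it lies outside the cross-section (8.21 mm from the nearest boundary).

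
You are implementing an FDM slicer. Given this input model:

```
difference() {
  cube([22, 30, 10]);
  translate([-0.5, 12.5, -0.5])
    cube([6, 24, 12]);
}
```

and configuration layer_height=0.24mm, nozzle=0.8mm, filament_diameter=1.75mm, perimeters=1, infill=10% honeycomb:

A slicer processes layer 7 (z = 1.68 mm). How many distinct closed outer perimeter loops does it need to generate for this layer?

At z = 1.68 mm: the cube is present — its section is the full 22×30 rectangle; the cube at (-0.5, 12.5) is present — its section is the full 6×24 rectangle; Taking the first minus the rest: starting from the 22×30 cube, the 6×24 cube at (-0.5, 12.5) partially overlaps it — only the 96.25 mm² overlap (of its 144.00 mm²) is removed, clipping the outline — 1 connected region. The result has 1 disconnected region.

1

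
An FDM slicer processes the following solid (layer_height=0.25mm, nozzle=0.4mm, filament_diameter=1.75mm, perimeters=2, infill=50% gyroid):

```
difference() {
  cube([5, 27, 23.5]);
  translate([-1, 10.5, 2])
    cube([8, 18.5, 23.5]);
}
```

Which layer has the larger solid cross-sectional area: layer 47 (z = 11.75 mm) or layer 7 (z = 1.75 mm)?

layer 7 (z = 1.75 mm)

Layer 47 (z = 11.75): the cube (footprint 5×27) is included at this height (area 135.00 mm²); the cube at (-1, 10.5) (footprint 8×18.5) is included at this height (area 148.00 mm²); After the difference (first − rest): starting from the 5×27 cube (135.00 mm²), the 8×18.5 cube at (-1, 10.5) partially overlaps it — only the 82.50 mm² overlap (of its 148.00 mm²) is removed, clipping the outline — area = 52.50 mm². So its area = 52.50 mm². Layer 7 (z = 1.75): the 5×27 cube contributes its full rectangle (area 135.00 mm²); the cube at (-1, 10.5) does not reach this height (z outside [2, 25.5]); Subtracting the remaining from the first: none of the subtracted shapes is present at this height, so the 5×27 cube is unchanged — area = 135.00 mm². So its area = 135.00 mm². Layer 7 is larger (135.00 vs 52.50 mm²).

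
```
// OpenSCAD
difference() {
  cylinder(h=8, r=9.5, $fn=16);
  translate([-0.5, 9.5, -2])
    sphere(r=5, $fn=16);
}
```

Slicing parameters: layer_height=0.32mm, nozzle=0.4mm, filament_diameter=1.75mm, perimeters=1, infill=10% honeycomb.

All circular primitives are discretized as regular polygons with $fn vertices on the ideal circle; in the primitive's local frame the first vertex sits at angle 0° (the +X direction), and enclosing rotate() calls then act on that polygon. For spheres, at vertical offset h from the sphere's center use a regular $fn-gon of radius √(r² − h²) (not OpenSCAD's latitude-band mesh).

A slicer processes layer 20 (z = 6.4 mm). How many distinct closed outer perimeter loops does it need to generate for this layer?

At z = 6.4 mm: the r=9.5 cylinder contributes a regular 16-gon of circumradius 9.5; the sphere at (-0.5, 9.5) is not intersected at this z (|z−center|=8.400 > r=5); After the difference (first − rest): none of the subtracted shapes is present at this height, so the r=9.5 cylinder is unchanged — 1 connected region. The result has 1 disconnected region.

1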